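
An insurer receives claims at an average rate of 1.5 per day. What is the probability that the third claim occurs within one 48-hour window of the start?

0.5768

Over the interval, μ = 1.5 × 2 = 3 (a 48-hour window = 2 days).
The third arrival falls in the interval iff at least 3 events occur there: P(S_3 ≤ t) = P(N ≥ 3) = 1 − P(N ≤ 2) ≈ 0.5768.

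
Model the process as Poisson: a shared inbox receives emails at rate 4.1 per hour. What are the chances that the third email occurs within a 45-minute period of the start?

0.5934

Over the interval, μ = 4.1 × 0.75 = 3.075 (a 45-minute period = 0.75 hours).
The third arrival falls in the interval iff at least 3 events occur there: P(S_3 ≤ t) = P(N ≥ 3) = 1 − P(N ≤ 2) ≈ 0.5934.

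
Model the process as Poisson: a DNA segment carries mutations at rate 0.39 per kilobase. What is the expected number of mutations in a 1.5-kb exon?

0.585

E[N] = λt = 0.39 × 1.5 = 0.585 (a 1.5-kb exon = 1.5 kilobases).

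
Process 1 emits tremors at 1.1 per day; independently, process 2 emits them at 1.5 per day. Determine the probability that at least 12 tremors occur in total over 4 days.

Independent Poisson processes superpose: combined rate λ = 1.1 + 1.5 = 2.6 per day.
Over the interval, μ = 2.6 × 4 = 10.4 (4 days).
P(N ≥ 12) = 1 − P(N ≤ 11) ≈ 0.3495.

0.3495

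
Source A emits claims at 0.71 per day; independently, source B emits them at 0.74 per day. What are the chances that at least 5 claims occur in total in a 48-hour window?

0.1682

Independent Poisson processes superpose: combined rate λ = 0.71 + 0.74 = 1.45 per day.
Over the interval, μ = 1.45 × 2 = 2.9 (a 48-hour window = 2 days).
P(N ≥ 5) = 1 − P(N ≤ 4) ≈ 0.1682.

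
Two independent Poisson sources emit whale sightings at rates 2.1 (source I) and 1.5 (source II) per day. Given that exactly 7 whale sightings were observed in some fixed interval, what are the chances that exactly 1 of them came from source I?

0.0214

Given the total, each event is independently from source I with probability p = λ_I/(λ_I+λ_II) = 2.1/3.6 ≈ 0.5833.
So K ~ Binomial(7, 2.1/3.6): P(K = 1) = C(7,1) · (2.1/3.6)^1 · (1.5/3.6)^6 ≈ 0.0214.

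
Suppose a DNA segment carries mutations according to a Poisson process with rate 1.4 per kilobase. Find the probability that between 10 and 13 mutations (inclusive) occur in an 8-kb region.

Over the interval, μ = 1.4 × 8 = 11.2 (an 8-kb region = 8 kilobases).
P(10 ≤ N ≤ 13) = Σ_{j=10}^{13} e^(−11.2) · 11.2^j/j! ≈ 0.4432.

0.4432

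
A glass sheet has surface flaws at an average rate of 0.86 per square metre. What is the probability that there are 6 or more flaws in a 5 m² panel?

Over the interval, μ = 0.86 × 5 = 4.3 (a 5 m² panel = 5 square metres).
P(N ≥ 6) = 1 − P(N ≤ 5) = 1 − Σ_{j=0}^{5} e^(−μ) μ^j/j! ≈ 0.2633.

0.2633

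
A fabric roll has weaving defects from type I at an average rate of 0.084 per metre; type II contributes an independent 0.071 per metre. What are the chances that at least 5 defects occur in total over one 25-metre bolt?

Independent Poisson processes superpose: combined rate λ = 0.084 + 0.071 = 0.155 per metre.
Over the interval, μ = 0.155 × 25 = 3.875 (a 25-metre bolt = 25 metres).
P(N ≥ 5) = 1 − P(N ≤ 4) ≈ 0.3468.

0.3468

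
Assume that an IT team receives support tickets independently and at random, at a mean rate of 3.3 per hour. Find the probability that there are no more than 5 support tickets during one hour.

With mean μ = 3.3 per hour,
P(N ≤ 5) = Σ_{j=0}^{5} e^(−μ) μ^j/j! ≈ 0.8829.

0.8829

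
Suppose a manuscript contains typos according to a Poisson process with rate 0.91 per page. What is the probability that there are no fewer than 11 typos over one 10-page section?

Over the interval, μ = 0.91 × 10 = 9.1 (a 10-page section = 10 pages).
P(N ≥ 11) = 1 − P(N ≤ 10) = 1 − Σ_{j=0}^{10} e^(−μ) μ^j/j! ≈ 0.3059.

0.3059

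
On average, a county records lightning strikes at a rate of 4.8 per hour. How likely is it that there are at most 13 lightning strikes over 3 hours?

0.4227

Over the interval, μ = 4.8 × 3 = 14.4 (3 hours).
P(N ≤ 13) = Σ_{j=0}^{13} e^(−μ) μ^j/j! ≈ 0.4227.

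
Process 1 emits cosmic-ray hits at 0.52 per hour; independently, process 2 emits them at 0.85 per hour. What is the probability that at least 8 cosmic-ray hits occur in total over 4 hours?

0.1881

Independent Poisson processes superpose: combined rate λ = 0.52 + 0.85 = 1.37 per hour.
Over the interval, μ = 1.37 × 4 = 5.48 (4 hours).
P(N ≥ 8) = 1 − P(N ≤ 7) ≈ 0.1881.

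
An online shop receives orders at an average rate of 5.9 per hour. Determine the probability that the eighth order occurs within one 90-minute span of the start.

0.6582

Over the interval, μ = 5.9 × 1.5 = 8.85 (a 90-minute span = 1.5 hours).
The eighth arrival falls in the interval iff at least 8 events occur there: P(S_8 ≤ t) = P(N ≥ 8) = 1 − P(N ≤ 7) ≈ 0.6582.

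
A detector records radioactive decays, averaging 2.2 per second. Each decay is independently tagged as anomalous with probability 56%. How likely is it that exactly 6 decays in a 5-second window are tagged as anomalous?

Thinning: the decays that are tagged as anomalous themselves form a Poisson process with rate 0.56 × 2.2 = 1.232 per second.
Over the interval, μ = 1.232 × 5 = 6.16 (a 5-second window = 5 seconds).
P(N = 6) = e^(−6.16) · 6.16^6/6! ≈ 0.1603.

0.1603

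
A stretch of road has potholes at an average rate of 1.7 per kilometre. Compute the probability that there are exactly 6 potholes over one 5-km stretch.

0.1066

Over the interval, μ = 1.7 × 5 = 8.5 (a 5-km stretch = 5 kilometres).
P(N = 6) = e^(−μ) μ^6/6! = e^(−8.5) · 8.5^6/720 ≈ 0.1066.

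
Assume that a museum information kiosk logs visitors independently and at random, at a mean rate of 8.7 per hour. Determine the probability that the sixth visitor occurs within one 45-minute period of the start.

0.6346

Over the interval, μ = 8.7 × 0.75 = 6.525 (a 45-minute period = 0.75 hours).
The sixth arrival falls in the interval iff at least 6 events occur there: P(S_6 ≤ t) = P(N ≥ 6) = 1 − P(N ≤ 5) ≈ 0.6346.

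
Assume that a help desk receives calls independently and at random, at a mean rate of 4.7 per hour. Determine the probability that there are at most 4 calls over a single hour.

With mean μ = 4.7 per hour,
P(N ≤ 4) = Σ_{j=0}^{4} e^(−μ) μ^j/j! ≈ 0.4946.

0.4946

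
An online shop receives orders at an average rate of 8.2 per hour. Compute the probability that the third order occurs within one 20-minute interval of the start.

0.5145

Over the interval, μ = 8.2 × 1/3 ≈ 2.73333 (a 20-minute interval = 1/3 hours).
The third arrival falls in the interval iff at least 3 events occur there: P(S_3 ≤ t) = P(N ≥ 3) = 1 − P(N ≤ 2) ≈ 0.5145.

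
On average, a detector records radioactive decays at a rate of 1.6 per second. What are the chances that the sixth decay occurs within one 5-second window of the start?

0.8088

Over the interval, μ = 1.6 × 5 = 8 (a 5-second window = 5 seconds).
The sixth arrival falls in the interval iff at least 6 events occur there: P(S_6 ≤ t) = P(N ≥ 6) = 1 − P(N ≤ 5) ≈ 0.8088.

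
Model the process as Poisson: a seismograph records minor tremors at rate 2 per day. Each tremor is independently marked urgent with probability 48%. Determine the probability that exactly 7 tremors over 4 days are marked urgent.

Thinning: the tremors that are marked urgent themselves form a Poisson process with rate 0.48 × 2 = 0.96 per day.
Over the interval, μ = 0.96 × 4 = 3.84 (4 days).
P(N = 7) = e^(−3.84) · 3.84^7/7! ≈ 0.0525.

0.0525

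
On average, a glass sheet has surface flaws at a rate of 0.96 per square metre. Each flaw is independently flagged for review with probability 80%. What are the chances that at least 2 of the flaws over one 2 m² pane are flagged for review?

Thinning: the flaws that are flagged for review themselves form a Poisson process with rate 0.8 × 0.96 = 0.768 per square metre.
Over the interval, μ = 0.768 × 2 = 1.536 (a 2 m² pane = 2 square metres).
P(N ≥ 2) = 1 − P(N ≤ 1) ≈ 0.4542.

0.4542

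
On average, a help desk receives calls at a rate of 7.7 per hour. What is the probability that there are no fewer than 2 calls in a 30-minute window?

Over the interval, μ = 7.7 × 0.5 = 3.85 (a 30-minute window = 0.5 hours).
P(N ≥ 2) = 1 − P(N ≤ 1) = 1 − Σ_{j=0}^{1} e^(−μ) μ^j/j! ≈ 0.8968.

0.8968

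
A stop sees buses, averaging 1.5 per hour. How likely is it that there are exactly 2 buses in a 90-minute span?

Over the interval, μ = 1.5 × 1.5 = 2.25 (a 90-minute span = 1.5 hours).
P(N = 2) = e^(−μ) μ^2/2! = e^(−2.25) · 2.25^2/2 ≈ 0.2668.

0.2668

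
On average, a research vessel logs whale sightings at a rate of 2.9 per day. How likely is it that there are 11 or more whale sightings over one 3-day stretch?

Over the interval, μ = 2.9 × 3 = 8.7 (a 3-day stretch = 3 days).
P(N ≥ 11) = 1 − P(N ≤ 10) = 1 − Σ_{j=0}^{10} e^(−μ) μ^j/j! ≈ 0.2591.

0.2591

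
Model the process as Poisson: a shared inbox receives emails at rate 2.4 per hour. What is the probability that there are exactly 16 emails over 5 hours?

0.0543

Over the interval, μ = 2.4 × 5 = 12 (5 hours).
P(N = 16) = e^(−μ) μ^16/16! = e^(−12) · 12^16/20922789888000 ≈ 0.0543.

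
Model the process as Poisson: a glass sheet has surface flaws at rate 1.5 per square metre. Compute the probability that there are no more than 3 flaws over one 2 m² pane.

Over the interval, μ = 1.5 × 2 = 3 (a 2 m² pane = 2 square metres).
P(N ≤ 3) = Σ_{j=0}^{3} e^(−μ) μ^j/j! ≈ 0.6472.

0.6472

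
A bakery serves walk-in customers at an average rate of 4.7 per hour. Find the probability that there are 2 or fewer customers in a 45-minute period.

0.3162

Over the interval, μ = 4.7 × 0.75 = 3.525 (a 45-minute period = 0.75 hours).
P(N ≤ 2) = Σ_{j=0}^{2} e^(−μ) μ^j/j! ≈ 0.3162.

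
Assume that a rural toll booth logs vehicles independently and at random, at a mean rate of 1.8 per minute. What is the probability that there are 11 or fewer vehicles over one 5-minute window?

0.8030

Over the interval, μ = 1.8 × 5 = 9 (a 5-minute window = 5 minutes).
P(N ≤ 11) = Σ_{j=0}^{11} e^(−μ) μ^j/j! ≈ 0.8030.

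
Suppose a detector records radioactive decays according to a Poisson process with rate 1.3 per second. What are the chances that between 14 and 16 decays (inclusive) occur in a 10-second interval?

0.2624

Over the interval, μ = 1.3 × 10 = 13 (a 10-second interval = 10 seconds).
P(14 ≤ N ≤ 16) = Σ_{j=14}^{16} e^(−13) · 13^j/j! ≈ 0.2624.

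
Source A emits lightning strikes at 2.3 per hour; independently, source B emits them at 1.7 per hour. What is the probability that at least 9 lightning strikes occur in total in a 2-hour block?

Independent Poisson processes superpose: combined rate λ = 2.3 + 1.7 = 4 per hour.
Over the interval, μ = 4 × 2 = 8 (a 2-hour block = 2 hours).
P(N ≥ 9) = 1 − P(N ≤ 8) ≈ 0.4075.

0.4075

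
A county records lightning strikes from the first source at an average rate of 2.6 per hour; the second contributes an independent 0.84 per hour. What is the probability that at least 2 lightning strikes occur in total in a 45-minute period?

Independent Poisson processes superpose: combined rate λ = 2.6 + 0.84 = 3.44 per hour.
Over the interval, μ = 3.44 × 0.75 = 2.58 (a 45-minute period = 0.75 hours).
P(N ≥ 2) = 1 − P(N ≤ 1) ≈ 0.7287.

0.7287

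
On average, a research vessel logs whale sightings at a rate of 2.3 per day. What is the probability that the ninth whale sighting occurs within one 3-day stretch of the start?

Over the interval, μ = 2.3 × 3 = 6.9 (a 3-day stretch = 3 days).
The ninth arrival falls in the interval iff at least 9 events occur there: P(S_9 ≤ t) = P(N ≥ 9) = 1 − P(N ≤ 8) ≈ 0.2580.

0.2580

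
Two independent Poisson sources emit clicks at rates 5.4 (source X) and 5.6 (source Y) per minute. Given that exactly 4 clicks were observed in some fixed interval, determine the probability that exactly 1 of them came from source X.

Given the total, each event is independently from source X with probability p = λ_X/(λ_X+λ_Y) = 5.4/11 ≈ 0.4909.
So K ~ Binomial(4, 5.4/11): P(K = 1) = C(4,1) · (5.4/11)^1 · (5.6/11)^3 ≈ 0.2591.

0.2591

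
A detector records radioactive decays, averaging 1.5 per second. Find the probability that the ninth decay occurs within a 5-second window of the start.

Over the interval, μ = 1.5 × 5 = 7.5 (a 5-second window = 5 seconds).
The ninth arrival falls in the interval iff at least 9 events occur there: P(S_9 ≤ t) = P(N ≥ 9) = 1 − P(N ≤ 8) ≈ 0.3380.

0.3380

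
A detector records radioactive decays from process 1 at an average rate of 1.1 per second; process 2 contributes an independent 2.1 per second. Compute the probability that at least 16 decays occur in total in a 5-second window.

Independent Poisson processes superpose: combined rate λ = 1.1 + 2.1 = 3.2 per second.
Over the interval, μ = 3.2 × 5 = 16 (a 5-second window = 5 seconds).
P(N ≥ 16) = 1 − P(N ≤ 15) ≈ 0.5333.

0.5333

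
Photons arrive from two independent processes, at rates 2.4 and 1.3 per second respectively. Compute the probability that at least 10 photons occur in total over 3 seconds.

0.6702

Independent Poisson processes superpose: combined rate λ = 2.4 + 1.3 = 3.7 per second.
Over the interval, μ = 3.7 × 3 = 11.1 (3 seconds).
P(N ≥ 10) = 1 − P(N ≤ 9) ≈ 0.6702.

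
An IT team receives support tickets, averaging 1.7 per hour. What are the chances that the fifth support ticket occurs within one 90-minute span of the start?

0.1156

Over the interval, μ = 1.7 × 1.5 = 2.55 (a 90-minute span = 1.5 hours).
The fifth arrival falls in the interval iff at least 5 events occur there: P(S_5 ≤ t) = P(N ≥ 5) = 1 − P(N ≤ 4) ≈ 0.1156.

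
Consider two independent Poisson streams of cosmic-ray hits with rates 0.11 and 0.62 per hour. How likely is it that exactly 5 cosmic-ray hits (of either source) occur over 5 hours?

Independent Poisson processes superpose: combined rate λ = 0.11 + 0.62 = 0.73 per hour.
Over the interval, μ = 0.73 × 5 = 3.65 (5 hours).
P(N = 5) = e^(−3.65) · 3.65^5/5! ≈ 0.1403.

0.1403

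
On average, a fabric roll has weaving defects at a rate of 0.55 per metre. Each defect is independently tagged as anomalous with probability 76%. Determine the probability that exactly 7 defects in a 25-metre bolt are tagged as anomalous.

0.0782

Thinning: the defects that are tagged as anomalous themselves form a Poisson process with rate 0.76 × 0.55 = 0.418 per metre.
Over the interval, μ = 0.418 × 25 = 10.45 (a 25-metre bolt = 25 metres).
P(N = 7) = e^(−10.45) · 10.45^7/7! ≈ 0.0782.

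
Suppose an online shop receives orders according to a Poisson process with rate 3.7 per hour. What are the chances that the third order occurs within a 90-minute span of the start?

Over the interval, μ = 3.7 × 1.5 = 5.55 (a 90-minute span = 1.5 hours).
The third arrival falls in the interval iff at least 3 events occur there: P(S_3 ≤ t) = P(N ≥ 3) = 1 − P(N ≤ 2) ≈ 0.9147.

0.9147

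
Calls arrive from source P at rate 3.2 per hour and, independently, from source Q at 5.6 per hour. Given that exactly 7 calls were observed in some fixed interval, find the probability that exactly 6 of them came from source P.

0.0103

Given the total, each event is independently from source P with probability p = λ_P/(λ_P+λ_Q) = 3.2/8.8 ≈ 0.3636.
So K ~ Binomial(7, 3.2/8.8): P(K = 6) = C(7,6) · (3.2/8.8)^6 · (5.6/8.8)^1 ≈ 0.0103.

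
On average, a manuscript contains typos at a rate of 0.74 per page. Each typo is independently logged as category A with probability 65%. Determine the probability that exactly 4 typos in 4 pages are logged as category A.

0.0834

Thinning: the typos that are logged as category A themselves form a Poisson process with rate 0.65 × 0.74 = 0.481 per page.
Over the interval, μ = 0.481 × 4 = 1.924 (4 pages).
P(N = 4) = e^(−1.924) · 1.924^4/4! ≈ 0.0834.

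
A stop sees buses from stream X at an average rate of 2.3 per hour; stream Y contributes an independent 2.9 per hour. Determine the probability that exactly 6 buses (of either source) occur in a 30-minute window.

Independent Poisson processes superpose: combined rate λ = 2.3 + 2.9 = 5.2 per hour.
Over the interval, μ = 5.2 × 0.5 = 2.6 (a 30-minute window = 0.5 hours).
P(N = 6) = e^(−2.6) · 2.6^6/6! ≈ 0.0319.

0.0319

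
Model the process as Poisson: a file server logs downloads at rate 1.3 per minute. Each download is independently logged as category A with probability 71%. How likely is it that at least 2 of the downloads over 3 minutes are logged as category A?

Thinning: the downloads that are logged as category A themselves form a Poisson process with rate 0.71 × 1.3 = 0.923 per minute.
Over the interval, μ = 0.923 × 3 = 2.769 (3 minutes).
P(N ≥ 2) = 1 − P(N ≤ 1) ≈ 0.7636.

0.7636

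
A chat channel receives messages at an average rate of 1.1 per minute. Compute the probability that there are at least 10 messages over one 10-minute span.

Over the interval, μ = 1.1 × 10 = 11 (a 10-minute span = 10 minutes).
P(N ≥ 10) = 1 − P(N ≤ 9) = 1 − Σ_{j=0}^{9} e^(−μ) μ^j/j! ≈ 0.6595.

0.6595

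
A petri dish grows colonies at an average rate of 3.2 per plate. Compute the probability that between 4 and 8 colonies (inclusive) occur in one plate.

0.3918

With mean μ = 3.2 per plate,
P(4 ≤ N ≤ 8) = Σ_{j=4}^{8} e^(−3.2) · 3.2^j/j! ≈ 0.3918.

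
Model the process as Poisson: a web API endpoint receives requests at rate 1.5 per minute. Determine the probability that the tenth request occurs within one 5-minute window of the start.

0.2236

Over the interval, μ = 1.5 × 5 = 7.5 (a 5-minute window = 5 minutes).
The tenth arrival falls in the interval iff at least 10 events occur there: P(S_10 ≤ t) = P(N ≥ 10) = 1 − P(N ≤ 9) ≈ 0.2236.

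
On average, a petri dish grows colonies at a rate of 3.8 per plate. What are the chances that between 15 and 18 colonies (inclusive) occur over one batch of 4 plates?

Over the interval, μ = 3.8 × 4 = 15.2 (a batch of 4 plates = 4 plates).
P(15 ≤ N ≤ 18) = Σ_{j=15}^{18} e^(−15.2) · 15.2^j/j! ≈ 0.3598.

0.3598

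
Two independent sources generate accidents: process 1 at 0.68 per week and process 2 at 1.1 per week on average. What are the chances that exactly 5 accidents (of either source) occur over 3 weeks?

0.1735

Independent Poisson processes superpose: combined rate λ = 0.68 + 1.1 = 1.78 per week.
Over the interval, μ = 1.78 × 3 = 5.34 (3 weeks).
P(N = 5) = e^(−5.34) · 5.34^5/5! ≈ 0.1735.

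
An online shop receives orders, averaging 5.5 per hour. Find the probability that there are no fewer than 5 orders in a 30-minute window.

0.1446

Over the interval, μ = 5.5 × 0.5 = 2.75 (a 30-minute window = 0.5 hours).
P(N ≥ 5) = 1 − P(N ≤ 4) = 1 − Σ_{j=0}^{4} e^(−μ) μ^j/j! ≈ 0.1446.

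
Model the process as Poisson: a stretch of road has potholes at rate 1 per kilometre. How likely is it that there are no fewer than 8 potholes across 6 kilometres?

Over the interval, μ = 1 × 6 = 6 (6 kilometres).
P(N ≥ 8) = 1 − P(N ≤ 7) = 1 − Σ_{j=0}^{7} e^(−μ) μ^j/j! ≈ 0.2560.

0.2560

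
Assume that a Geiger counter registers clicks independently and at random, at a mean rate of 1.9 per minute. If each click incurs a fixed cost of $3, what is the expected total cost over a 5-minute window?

E[N] = 1.9 × 5 = 9.5 (a 5-minute window = 5 minutes); E[cost] = 9.5 × $3 = $28.5.

$28.5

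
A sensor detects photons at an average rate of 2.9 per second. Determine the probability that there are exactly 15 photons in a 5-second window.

0.1016

Over the interval, μ = 2.9 × 5 = 14.5 (a 5-second window = 5 seconds).
P(N = 15) = e^(−μ) μ^15/15! = e^(−14.5) · 14.5^15/1307674368000 ≈ 0.1016.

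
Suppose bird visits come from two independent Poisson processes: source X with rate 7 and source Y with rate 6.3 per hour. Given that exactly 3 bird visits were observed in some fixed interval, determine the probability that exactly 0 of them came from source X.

0.1063

Given the total, each event is independently from source X with probability p = λ_X/(λ_X+λ_Y) = 7/13.3 ≈ 0.5263.
So K ~ Binomial(3, 7/13.3): P(K = 0) = C(3,0) · (7/13.3)^0 · (6.3/13.3)^3 ≈ 0.1063.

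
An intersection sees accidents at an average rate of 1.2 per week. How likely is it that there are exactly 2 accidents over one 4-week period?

Over the interval, μ = 1.2 × 4 = 4.8 (a 4-week period = 4 weeks).
P(N = 2) = e^(−μ) μ^2/2! = e^(−4.8) · 4.8^2/2 ≈ 0.0948.

0.0948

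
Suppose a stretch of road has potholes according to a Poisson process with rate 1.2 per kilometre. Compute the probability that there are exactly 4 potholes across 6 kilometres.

0.0836

Over the interval, μ = 1.2 × 6 = 7.2 (6 kilometres).
P(N = 4) = e^(−μ) μ^4/4! = e^(−7.2) · 7.2^4/24 ≈ 0.0836.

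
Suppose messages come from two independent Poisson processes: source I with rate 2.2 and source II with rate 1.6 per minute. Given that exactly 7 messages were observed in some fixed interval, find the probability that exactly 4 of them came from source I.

Given the total, each event is independently from source I with probability p = λ_I/(λ_I+λ_II) = 2.2/3.8 ≈ 0.5789.
So K ~ Binomial(7, 2.2/3.8): P(K = 4) = C(7,4) · (2.2/3.8)^4 · (1.6/3.8)^3 ≈ 0.2935.

0.2935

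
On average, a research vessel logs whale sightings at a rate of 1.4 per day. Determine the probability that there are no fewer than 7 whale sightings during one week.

Over the interval, μ = 1.4 × 7 = 9.8 (a week = 7 days).
P(N ≥ 7) = 1 − P(N ≤ 6) = 1 − Σ_{j=0}^{6} e^(−μ) μ^j/j! ≈ 0.8567.

0.8567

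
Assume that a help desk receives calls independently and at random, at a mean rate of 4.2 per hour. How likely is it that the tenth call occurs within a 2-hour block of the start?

Over the interval, μ = 4.2 × 2 = 8.4 (a 2-hour block = 2 hours).
The tenth arrival falls in the interval iff at least 10 events occur there: P(S_10 ≤ t) = P(N ≥ 10) = 1 − P(N ≤ 9) ≈ 0.3341.

0.3341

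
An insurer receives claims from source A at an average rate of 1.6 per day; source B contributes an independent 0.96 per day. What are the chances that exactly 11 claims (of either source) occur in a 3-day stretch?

Independent Poisson processes superpose: combined rate λ = 1.6 + 0.96 = 2.56 per day.
Over the interval, μ = 2.56 × 3 = 7.68 (a 3-day stretch = 3 days).
P(N = 11) = e^(−7.68) · 7.68^11/11! ≈ 0.0635.

0.0635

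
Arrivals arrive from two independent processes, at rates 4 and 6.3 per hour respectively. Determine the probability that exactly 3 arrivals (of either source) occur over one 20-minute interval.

0.2177

Independent Poisson processes superpose: combined rate λ = 4 + 6.3 = 10.3 per hour.
Over the interval, μ = 10.3 × 1/3 ≈ 3.43333 (a 20-minute interval = 1/3 hours).
P(N = 3) = e^(−3.43333) · 3.43333^3/3! ≈ 0.2177.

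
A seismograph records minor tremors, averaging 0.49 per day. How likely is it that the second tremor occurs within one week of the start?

Over the interval, μ = 0.49 × 7 = 3.43 (a week = 7 days).
The second arrival falls in the interval iff at least 2 events occur there: P(S_2 ≤ t) = P(N ≥ 2) = 1 − P(N ≤ 1) ≈ 0.8565.

0.8565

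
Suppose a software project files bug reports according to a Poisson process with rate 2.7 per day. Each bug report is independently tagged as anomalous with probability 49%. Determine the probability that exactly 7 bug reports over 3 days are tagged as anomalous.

Thinning: the bug reports that are tagged as anomalous themselves form a Poisson process with rate 0.49 × 2.7 = 1.323 per day.
Over the interval, μ = 1.323 × 3 = 3.969 (3 days).
P(N = 7) = e^(−3.969) · 3.969^7/7! ≈ 0.0582.

0.0582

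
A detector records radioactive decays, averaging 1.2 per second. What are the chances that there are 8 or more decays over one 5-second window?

Over the interval, μ = 1.2 × 5 = 6 (a 5-second window = 5 seconds).
P(N ≥ 8) = 1 − P(N ≤ 7) = 1 − Σ_{j=0}^{7} e^(−μ) μ^j/j! ≈ 0.2560.

0.2560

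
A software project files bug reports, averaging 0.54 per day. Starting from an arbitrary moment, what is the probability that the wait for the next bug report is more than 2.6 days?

The wait for the next event is exponential with rate λ = 0.54 per day.
P(T > 2.6) = e^(−λt) = e^(−0.54 × 2.6) = e^(−1.404) ≈ 0.2456.

0.2456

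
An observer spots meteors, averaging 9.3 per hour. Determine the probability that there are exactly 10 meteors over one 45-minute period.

0.0702

Over the interval, μ = 9.3 × 0.75 = 6.975 (a 45-minute period = 0.75 hours).
P(N = 10) = e^(−μ) μ^10/10! = e^(−6.975) · 6.975^10/3628800 ≈ 0.0702.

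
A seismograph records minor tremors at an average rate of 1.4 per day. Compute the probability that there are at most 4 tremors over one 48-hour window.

Over the interval, μ = 1.4 × 2 = 2.8 (a 48-hour window = 2 days).
P(N ≤ 4) = Σ_{j=0}^{4} e^(−μ) μ^j/j! ≈ 0.8477.

0.8477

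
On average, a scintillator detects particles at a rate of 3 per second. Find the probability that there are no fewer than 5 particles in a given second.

With mean μ = 3 per second,
P(N ≥ 5) = 1 − P(N ≤ 4) = 1 − Σ_{j=0}^{4} e^(−μ) μ^j/j! ≈ 0.1847.

0.1847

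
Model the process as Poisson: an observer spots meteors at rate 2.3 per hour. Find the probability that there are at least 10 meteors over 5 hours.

0.7112

Over the interval, μ = 2.3 × 5 = 11.5 (5 hours).
P(N ≥ 10) = 1 − P(N ≤ 9) = 1 − Σ_{j=0}^{9} e^(−μ) μ^j/j! ≈ 0.7112.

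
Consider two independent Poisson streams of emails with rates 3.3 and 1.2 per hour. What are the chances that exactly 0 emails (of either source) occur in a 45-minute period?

Independent Poisson processes superpose: combined rate λ = 3.3 + 1.2 = 4.5 per hour.
Over the interval, μ = 4.5 × 0.75 = 3.375 (a 45-minute period = 0.75 hours).
P(N = 0) = e^(−3.375) · 3.375^0/0! ≈ 0.0342.

0.0342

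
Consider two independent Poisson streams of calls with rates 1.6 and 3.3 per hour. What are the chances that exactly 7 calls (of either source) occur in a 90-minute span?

0.1477

Independent Poisson processes superpose: combined rate λ = 1.6 + 3.3 = 4.9 per hour.
Over the interval, μ = 4.9 × 1.5 = 7.35 (a 90-minute span = 1.5 hours).
P(N = 7) = e^(−7.35) · 7.35^7/7! ≈ 0.1477.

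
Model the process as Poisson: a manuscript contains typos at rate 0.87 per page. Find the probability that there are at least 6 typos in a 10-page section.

0.8648

Over the interval, μ = 0.87 × 10 = 8.7 (a 10-page section = 10 pages).
P(N ≥ 6) = 1 − P(N ≤ 5) = 1 − Σ_{j=0}^{5} e^(−μ) μ^j/j! ≈ 0.8648.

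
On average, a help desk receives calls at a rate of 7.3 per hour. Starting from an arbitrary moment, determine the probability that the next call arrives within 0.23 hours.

Inter-arrival times are exponential with rate λ = 7.3 per hour.
P(T ≤ 0.23) = 1 − e^(−λt) = 1 − e^(−7.3 × 0.23) = 1 − e^(−1.679) ≈ 0.8134.

0.8134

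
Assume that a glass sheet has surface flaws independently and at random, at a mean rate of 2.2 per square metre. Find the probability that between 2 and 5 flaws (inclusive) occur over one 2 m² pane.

Over the interval, μ = 2.2 × 2 = 4.4 (a 2 m² pane = 2 square metres).
P(2 ≤ N ≤ 5) = Σ_{j=2}^{5} e^(−4.4) · 4.4^j/j! ≈ 0.6536.

0.6536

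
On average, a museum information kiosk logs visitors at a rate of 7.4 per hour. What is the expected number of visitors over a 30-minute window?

E[N] = λt = 7.4 × 0.5 = 3.7 (a 30-minute window = 0.5 hours).

3.7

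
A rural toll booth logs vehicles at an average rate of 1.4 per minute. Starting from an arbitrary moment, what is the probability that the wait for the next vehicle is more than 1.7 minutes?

0.0926

The wait for the next event is exponential with rate λ = 1.4 per minute.
P(T > 1.7) = e^(−λt) = e^(−1.4 × 1.7) = e^(−2.38) ≈ 0.0926.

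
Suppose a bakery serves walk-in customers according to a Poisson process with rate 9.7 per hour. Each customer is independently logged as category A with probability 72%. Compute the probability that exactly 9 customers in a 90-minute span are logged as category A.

0.1181

Thinning: the customers that are logged as category A themselves form a Poisson process with rate 0.72 × 9.7 = 6.984 per hour.
Over the interval, μ = 6.984 × 1.5 = 10.476 (a 90-minute span = 1.5 hours).
P(N = 9) = e^(−10.476) · 10.476^9/9! ≈ 0.1181.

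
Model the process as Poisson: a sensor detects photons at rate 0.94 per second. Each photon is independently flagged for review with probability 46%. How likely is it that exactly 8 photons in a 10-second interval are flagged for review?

0.0401

Thinning: the photons that are flagged for review themselves form a Poisson process with rate 0.46 × 0.94 = 0.4324 per second.
Over the interval, μ = 0.4324 × 10 = 4.324 (a 10-second interval = 10 seconds).
P(N = 8) = e^(−4.324) · 4.324^8/8! ≈ 0.0401.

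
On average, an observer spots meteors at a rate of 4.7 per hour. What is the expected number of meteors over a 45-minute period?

3.525

E[N] = λt = 4.7 × 0.75 = 3.525 (a 45-minute period = 0.75 hours).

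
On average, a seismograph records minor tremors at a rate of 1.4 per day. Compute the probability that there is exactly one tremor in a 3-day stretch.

0.0630

Over the interval, μ = 1.4 × 3 = 4.2 (a 3-day stretch = 3 days).
P(N = 1) = e^(−μ) μ^1/1! = e^(−4.2) · 4.2^1/1 ≈ 0.0630.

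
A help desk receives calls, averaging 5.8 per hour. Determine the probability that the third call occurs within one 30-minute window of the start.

Over the interval, μ = 5.8 × 0.5 = 2.9 (a 30-minute window = 0.5 hours).
The third arrival falls in the interval iff at least 3 events occur there: P(S_3 ≤ t) = P(N ≥ 3) = 1 − P(N ≤ 2) ≈ 0.5540.

0.5540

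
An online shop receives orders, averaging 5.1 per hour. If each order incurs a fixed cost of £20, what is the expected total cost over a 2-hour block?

£204

E[N] = 5.1 × 2 = 10.2 (a 2-hour block = 2 hours); E[cost] = 10.2 × £20 = £204.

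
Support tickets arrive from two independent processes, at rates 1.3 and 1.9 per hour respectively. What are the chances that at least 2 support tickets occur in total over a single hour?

Independent Poisson processes superpose: combined rate λ = 1.3 + 1.9 = 3.2 per hour.
So μ = 3.2.
P(N ≥ 2) = 1 − P(N ≤ 1) ≈ 0.8288.

0.8288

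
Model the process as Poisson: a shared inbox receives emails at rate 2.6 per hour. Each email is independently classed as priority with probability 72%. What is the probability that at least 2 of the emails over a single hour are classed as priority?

Thinning: the emails that are classed as priority themselves form a Poisson process with rate 0.72 × 2.6 = 1.872 per hour.
So μ = 1.872.
P(N ≥ 2) = 1 − P(N ≤ 1) ≈ 0.5582.

0.5582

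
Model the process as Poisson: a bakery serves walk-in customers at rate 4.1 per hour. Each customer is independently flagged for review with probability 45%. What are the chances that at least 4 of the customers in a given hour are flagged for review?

Thinning: the customers that are flagged for review themselves form a Poisson process with rate 0.45 × 4.1 = 1.845 per hour.
So μ = 1.845.
P(N ≥ 4) = 1 − P(N ≤ 3) ≈ 0.1160.

0.1160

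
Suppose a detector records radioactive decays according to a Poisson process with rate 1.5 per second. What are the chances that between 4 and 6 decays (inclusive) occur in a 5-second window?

0.3190

Over the interval, μ = 1.5 × 5 = 7.5 (a 5-second window = 5 seconds).
P(4 ≤ N ≤ 6) = Σ_{j=4}^{6} e^(−7.5) · 7.5^j/j! ≈ 0.3190.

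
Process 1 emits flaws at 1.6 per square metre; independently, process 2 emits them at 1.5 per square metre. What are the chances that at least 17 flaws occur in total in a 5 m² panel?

Independent Poisson processes superpose: combined rate λ = 1.6 + 1.5 = 3.1 per square metre.
Over the interval, μ = 3.1 × 5 = 15.5 (a 5 m² panel = 5 square metres).
P(N ≥ 17) = 1 − P(N ≤ 16) ≈ 0.3846.

0.3846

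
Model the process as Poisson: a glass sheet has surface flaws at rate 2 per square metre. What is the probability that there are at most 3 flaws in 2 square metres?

0.4335

Over the interval, μ = 2 × 2 = 4 (2 square metres).
P(N ≤ 3) = Σ_{j=0}^{3} e^(−μ) μ^j/j! ≈ 0.4335.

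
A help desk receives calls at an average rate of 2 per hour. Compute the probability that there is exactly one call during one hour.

With mean μ = 2 per hour,
P(N = 1) = e^(−μ) μ^1/1! = e^(−2) · 2^1/1 ≈ 0.2707.

0.2707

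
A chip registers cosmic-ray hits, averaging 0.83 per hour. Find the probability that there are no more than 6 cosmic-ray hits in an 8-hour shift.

0.5046

Over the interval, μ = 0.83 × 8 = 6.64 (an 8-hour shift = 8 hours).
P(N ≤ 6) = Σ_{j=0}^{6} e^(−μ) μ^j/j! ≈ 0.5046.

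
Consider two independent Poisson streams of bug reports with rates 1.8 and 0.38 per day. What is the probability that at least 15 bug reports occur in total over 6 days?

Independent Poisson processes superpose: combined rate λ = 1.8 + 0.38 = 2.18 per day.
Over the interval, μ = 2.18 × 6 = 13.08 (6 days).
P(N ≥ 15) = 1 − P(N ≤ 14) ≈ 0.3331.

0.3331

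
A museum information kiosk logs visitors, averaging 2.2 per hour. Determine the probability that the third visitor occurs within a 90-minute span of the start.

Over the interval, μ = 2.2 × 1.5 = 3.3 (a 90-minute span = 1.5 hours).
The third arrival falls in the interval iff at least 3 events occur there: P(S_3 ≤ t) = P(N ≥ 3) = 1 − P(N ≤ 2) ≈ 0.6406.

0.6406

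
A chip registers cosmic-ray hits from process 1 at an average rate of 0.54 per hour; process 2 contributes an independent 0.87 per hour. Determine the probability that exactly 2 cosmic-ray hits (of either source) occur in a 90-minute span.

0.2698

Independent Poisson processes superpose: combined rate λ = 0.54 + 0.87 = 1.41 per hour.
Over the interval, μ = 1.41 × 1.5 = 2.115 (a 90-minute span = 1.5 hours).
P(N = 2) = e^(−2.115) · 2.115^2/2! ≈ 0.2698.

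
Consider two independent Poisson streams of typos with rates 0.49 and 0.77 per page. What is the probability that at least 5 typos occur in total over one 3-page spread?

0.3283

Independent Poisson processes superpose: combined rate λ = 0.49 + 0.77 = 1.26 per page.
Over the interval, μ = 1.26 × 3 = 3.78 (a 3-page spread = 3 pages).
P(N ≥ 5) = 1 − P(N ≤ 4) ≈ 0.3283.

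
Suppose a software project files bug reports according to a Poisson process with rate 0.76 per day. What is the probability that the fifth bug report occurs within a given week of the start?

0.6138

Over the interval, μ = 0.76 × 7 = 5.32 (a week = 7 days).
The fifth arrival falls in the interval iff at least 5 events occur there: P(S_5 ≤ t) = P(N ≥ 5) = 1 − P(N ≤ 4) ≈ 0.6138.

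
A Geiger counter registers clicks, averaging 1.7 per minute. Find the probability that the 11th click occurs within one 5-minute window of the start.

Over the interval, μ = 1.7 × 5 = 8.5 (a 5-minute window = 5 minutes).
The 11th arrival falls in the interval iff at least 11 events occur there: P(S_11 ≤ t) = P(N ≥ 11) = 1 − P(N ≤ 10) ≈ 0.2366.

0.2366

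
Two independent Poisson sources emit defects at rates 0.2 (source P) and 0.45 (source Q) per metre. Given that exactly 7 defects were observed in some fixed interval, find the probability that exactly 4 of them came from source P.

0.1041

Given the total, each event is independently from source P with probability p = λ_P/(λ_P+λ_Q) = 0.2/0.65 ≈ 0.3077.
So K ~ Binomial(7, 0.2/0.65): P(K = 4) = C(7,4) · (0.2/0.65)^4 · (0.45/0.65)^3 ≈ 0.1041.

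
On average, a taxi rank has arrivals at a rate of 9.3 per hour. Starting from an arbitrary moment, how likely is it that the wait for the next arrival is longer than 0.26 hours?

0.0891

The wait for the next event is exponential with rate λ = 9.3 per hour.
P(T > 0.26) = e^(−λt) = e^(−9.3 × 0.26) = e^(−2.418) ≈ 0.0891.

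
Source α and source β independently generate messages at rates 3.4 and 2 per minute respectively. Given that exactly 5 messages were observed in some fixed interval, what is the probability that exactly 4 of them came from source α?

Given the total, each event is independently from source α with probability p = λ_α/(λ_α+λ_β) = 3.4/5.4 ≈ 0.6296.
So K ~ Binomial(5, 3.4/5.4): P(K = 4) = C(5,4) · (3.4/5.4)^4 · (2/5.4)^1 ≈ 0.2910.

0.2910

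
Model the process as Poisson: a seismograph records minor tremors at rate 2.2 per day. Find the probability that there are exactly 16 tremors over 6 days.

Over the interval, μ = 2.2 × 6 = 13.2 (6 days).
P(N = 16) = e^(−μ) μ^16/16! = e^(−13.2) · 13.2^16/20922789888000 ≈ 0.0751.

0.0751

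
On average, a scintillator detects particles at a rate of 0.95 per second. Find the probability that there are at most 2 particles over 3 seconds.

Over the interval, μ = 0.95 × 3 = 2.85 (3 seconds).
P(N ≤ 2) = Σ_{j=0}^{2} e^(−μ) μ^j/j! ≈ 0.4576.

0.4576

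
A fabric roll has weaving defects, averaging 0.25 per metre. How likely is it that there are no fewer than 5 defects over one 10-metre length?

Over the interval, μ = 0.25 × 10 = 2.5 (a 10-metre length = 10 metres).
P(N ≥ 5) = 1 − P(N ≤ 4) = 1 − Σ_{j=0}^{4} e^(−μ) μ^j/j! ≈ 0.1088.

0.1088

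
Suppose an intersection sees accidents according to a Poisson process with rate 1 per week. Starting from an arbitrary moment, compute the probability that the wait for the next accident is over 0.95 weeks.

0.3867

The wait for the next event is exponential with rate λ = 1 per week.
P(T > 0.95) = e^(−λt) = e^(−1 × 0.95) = e^(−0.95) ≈ 0.3867.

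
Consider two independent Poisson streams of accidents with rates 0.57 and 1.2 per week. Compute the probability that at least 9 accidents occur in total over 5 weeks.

0.5244

Independent Poisson processes superpose: combined rate λ = 0.57 + 1.2 = 1.77 per week.
Over the interval, μ = 1.77 × 5 = 8.85 (5 weeks).
P(N ≥ 9) = 1 − P(N ≤ 8) ≈ 0.5244.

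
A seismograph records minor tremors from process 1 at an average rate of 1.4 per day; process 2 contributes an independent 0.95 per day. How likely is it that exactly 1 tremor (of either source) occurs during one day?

0.2241

Independent Poisson processes superpose: combined rate λ = 1.4 + 0.95 = 2.35 per day.
So μ = 2.35.
P(N = 1) = e^(−2.35) · 2.35^1/1! ≈ 0.2241.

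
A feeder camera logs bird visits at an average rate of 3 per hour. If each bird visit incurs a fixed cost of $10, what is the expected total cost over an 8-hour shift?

E[N] = 3 × 8 = 24 (an 8-hour shift = 8 hours); E[cost] = 24 × $10 = $240.

$240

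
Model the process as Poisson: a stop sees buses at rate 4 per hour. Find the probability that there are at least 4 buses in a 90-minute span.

0.8488

Over the interval, μ = 4 × 1.5 = 6 (a 90-minute span = 1.5 hours).
P(N ≥ 4) = 1 − P(N ≤ 3) = 1 − Σ_{j=0}^{3} e^(−μ) μ^j/j! ≈ 0.8488.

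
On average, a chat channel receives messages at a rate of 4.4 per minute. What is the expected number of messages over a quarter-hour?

E[N] = λt = 4.4 × 15 = 66 (a quarter-hour = 15 minutes).

66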